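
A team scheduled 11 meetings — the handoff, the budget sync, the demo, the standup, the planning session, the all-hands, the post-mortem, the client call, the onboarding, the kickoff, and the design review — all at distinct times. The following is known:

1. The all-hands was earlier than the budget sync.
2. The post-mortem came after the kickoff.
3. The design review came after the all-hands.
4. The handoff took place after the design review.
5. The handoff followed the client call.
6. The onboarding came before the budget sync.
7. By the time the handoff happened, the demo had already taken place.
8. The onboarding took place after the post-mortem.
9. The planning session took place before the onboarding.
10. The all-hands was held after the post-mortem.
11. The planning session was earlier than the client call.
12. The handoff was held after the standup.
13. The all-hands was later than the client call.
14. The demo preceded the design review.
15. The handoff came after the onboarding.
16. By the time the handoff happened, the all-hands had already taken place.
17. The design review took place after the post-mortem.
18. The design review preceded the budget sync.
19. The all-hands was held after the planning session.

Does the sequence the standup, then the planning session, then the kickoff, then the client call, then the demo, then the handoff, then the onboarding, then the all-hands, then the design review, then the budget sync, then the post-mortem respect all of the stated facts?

no

The constraints require the design review before the handoff, but in the proposed sequence the handoff appears ahead of the design review. That one violation is enough.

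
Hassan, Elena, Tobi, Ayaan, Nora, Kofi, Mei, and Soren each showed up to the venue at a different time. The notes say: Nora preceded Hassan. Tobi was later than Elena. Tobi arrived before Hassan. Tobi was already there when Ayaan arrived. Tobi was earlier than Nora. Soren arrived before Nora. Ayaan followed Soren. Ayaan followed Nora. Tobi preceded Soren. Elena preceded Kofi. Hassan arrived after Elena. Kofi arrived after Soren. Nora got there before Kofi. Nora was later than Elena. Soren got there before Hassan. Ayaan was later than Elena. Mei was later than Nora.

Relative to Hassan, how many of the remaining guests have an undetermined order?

Forced before Hassan: Elena, Nora, Soren, and Tobi.
That leaves Ayaan, Kofi, and Mei with no forced order relative to Hassan — 3.

3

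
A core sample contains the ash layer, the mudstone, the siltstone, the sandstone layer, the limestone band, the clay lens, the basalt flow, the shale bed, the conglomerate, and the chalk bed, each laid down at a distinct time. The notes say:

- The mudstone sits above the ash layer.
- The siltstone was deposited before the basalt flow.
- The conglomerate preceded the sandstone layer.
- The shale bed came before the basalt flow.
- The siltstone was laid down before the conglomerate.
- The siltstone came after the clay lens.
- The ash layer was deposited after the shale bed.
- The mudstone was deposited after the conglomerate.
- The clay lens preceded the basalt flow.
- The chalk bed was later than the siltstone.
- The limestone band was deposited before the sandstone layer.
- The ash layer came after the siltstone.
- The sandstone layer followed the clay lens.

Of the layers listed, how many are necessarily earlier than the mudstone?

5

Directly stated before the mudstone: the ash layer and the conglomerate.
The clay lens reaches the mudstone via the clay lens → the siltstone → the conglomerate → the mudstone.
The shale bed reaches the mudstone via the shale bed → the ash layer → the mudstone.
The siltstone reaches the mudstone via the siltstone → the conglomerate → the mudstone.
No chain forces the chalk bed (or any of the others) ahead of the mudstone.
That's the ash layer, the clay lens, the conglomerate, the shale bed, and the siltstone — 5 in all.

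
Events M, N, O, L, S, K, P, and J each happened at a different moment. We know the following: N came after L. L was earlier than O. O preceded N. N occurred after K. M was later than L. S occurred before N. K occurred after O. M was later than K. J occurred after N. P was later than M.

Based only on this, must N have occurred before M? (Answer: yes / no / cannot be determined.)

No chain of stated constraints runs from N to M, and none runs from M to N either.
So the relative order of N and M is not fixed by the given facts.

cannot be determined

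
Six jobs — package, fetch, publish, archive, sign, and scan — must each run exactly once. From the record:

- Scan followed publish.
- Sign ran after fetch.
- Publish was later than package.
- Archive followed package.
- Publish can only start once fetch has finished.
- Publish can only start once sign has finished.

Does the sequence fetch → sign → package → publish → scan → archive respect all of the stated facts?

yes

Check each stated constraint against the proposed order — e.g. fetch is ahead of publish; package is ahead of archive. Every pair is in the required order; nothing is violated.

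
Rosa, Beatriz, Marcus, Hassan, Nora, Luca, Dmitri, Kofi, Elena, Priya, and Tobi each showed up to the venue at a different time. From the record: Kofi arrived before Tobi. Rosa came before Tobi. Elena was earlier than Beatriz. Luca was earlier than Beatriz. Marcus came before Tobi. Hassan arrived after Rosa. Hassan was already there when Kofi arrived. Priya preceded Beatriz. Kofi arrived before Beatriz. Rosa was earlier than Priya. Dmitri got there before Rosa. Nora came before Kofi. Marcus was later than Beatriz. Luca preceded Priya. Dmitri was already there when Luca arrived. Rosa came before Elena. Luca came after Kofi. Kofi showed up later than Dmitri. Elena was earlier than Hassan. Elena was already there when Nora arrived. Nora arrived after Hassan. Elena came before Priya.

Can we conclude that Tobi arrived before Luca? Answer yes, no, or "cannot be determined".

Tracing the constraints gives Luca → Beatriz → Marcus → Tobi, so Luca must come before Tobi.
That means Tobi cannot be before Luca.

no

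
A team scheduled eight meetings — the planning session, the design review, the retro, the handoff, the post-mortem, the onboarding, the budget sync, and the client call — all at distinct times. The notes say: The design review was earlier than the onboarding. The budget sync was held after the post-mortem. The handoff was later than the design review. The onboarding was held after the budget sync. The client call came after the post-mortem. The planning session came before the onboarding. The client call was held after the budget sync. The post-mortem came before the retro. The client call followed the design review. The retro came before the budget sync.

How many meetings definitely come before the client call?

4

Directly stated before the client call: the budget sync, the design review, and the post-mortem.
The retro reaches the client call via the retro → the budget sync → the client call.
No chain forces the handoff (or any of the others) ahead of the client call.
That's the budget sync, the design review, the post-mortem, and the retro — 4 in all.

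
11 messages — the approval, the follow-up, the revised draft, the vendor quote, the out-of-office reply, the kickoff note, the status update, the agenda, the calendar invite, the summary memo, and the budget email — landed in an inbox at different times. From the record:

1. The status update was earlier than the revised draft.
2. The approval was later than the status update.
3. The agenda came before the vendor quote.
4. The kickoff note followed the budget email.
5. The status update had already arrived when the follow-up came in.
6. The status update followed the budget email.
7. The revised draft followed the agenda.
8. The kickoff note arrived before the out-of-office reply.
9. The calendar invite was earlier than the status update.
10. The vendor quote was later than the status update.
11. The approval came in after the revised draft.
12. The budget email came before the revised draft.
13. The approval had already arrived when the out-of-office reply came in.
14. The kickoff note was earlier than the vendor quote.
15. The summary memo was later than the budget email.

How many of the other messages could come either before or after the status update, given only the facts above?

Forced before the status update: the budget email and the calendar invite; forced after the status update: the approval, the follow-up, the out-of-office reply, the revised draft, and the vendor quote.
That leaves the agenda, the kickoff note, and the summary memo with no forced order relative to the status update — 3.

3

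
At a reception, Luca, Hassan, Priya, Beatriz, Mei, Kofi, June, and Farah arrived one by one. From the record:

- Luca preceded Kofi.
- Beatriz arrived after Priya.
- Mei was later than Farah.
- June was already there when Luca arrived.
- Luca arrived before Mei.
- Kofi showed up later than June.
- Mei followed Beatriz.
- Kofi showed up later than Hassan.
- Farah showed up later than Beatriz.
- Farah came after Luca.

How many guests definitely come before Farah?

Directly stated before Farah: Beatriz and Luca.
June reaches Farah via June → Luca → Farah.
Priya reaches Farah via Priya → Beatriz → Farah.
That's Beatriz, June, Luca, and Priya — 4 in all.

4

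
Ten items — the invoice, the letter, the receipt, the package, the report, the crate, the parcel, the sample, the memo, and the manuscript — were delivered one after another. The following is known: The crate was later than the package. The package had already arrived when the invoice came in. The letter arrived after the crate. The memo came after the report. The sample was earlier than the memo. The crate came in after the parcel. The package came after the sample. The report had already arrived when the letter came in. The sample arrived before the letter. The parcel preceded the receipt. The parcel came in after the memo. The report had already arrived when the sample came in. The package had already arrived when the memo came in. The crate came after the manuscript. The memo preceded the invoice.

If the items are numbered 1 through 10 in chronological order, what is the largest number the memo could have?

5

The memo must come before the crate, the invoice, the letter, the parcel, and the receipt — 5 items forced after it.
Everything else can be placed before the memo in some valid order, so the memo can sit as late as position 10 − 5 = 5.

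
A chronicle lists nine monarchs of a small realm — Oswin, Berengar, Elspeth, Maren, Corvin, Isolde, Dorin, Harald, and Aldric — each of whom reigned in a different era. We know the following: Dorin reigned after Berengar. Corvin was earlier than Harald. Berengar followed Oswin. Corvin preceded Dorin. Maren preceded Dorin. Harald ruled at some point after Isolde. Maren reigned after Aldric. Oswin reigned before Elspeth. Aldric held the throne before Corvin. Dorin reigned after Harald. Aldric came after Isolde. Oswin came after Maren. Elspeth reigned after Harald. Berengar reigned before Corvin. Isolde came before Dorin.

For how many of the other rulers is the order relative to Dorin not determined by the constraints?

Forced before Dorin: Aldric, Berengar, Corvin, Harald, Isolde, Maren, and Oswin.
That leaves Elspeth with no forced order relative to Dorin — 1.

1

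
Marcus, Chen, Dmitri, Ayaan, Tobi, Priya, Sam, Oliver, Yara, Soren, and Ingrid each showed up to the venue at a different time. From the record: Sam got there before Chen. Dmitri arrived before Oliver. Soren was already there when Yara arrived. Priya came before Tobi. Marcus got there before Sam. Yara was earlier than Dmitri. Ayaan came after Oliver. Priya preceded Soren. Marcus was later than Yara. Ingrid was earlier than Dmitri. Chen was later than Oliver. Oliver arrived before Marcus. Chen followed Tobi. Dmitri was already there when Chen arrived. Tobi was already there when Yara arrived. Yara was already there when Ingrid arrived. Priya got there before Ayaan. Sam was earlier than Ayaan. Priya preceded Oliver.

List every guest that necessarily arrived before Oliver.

Dmitri, Ingrid, Priya, Soren, Tobi, Yara

Directly stated before Oliver: Dmitri and Priya.
Ingrid reaches Oliver via Ingrid → Dmitri → Oliver.
Soren reaches Oliver via Soren → Yara → Dmitri → Oliver.
Tobi reaches Oliver via Tobi → Yara → Dmitri → Oliver.
Likewise Yara reaches Oliver by chaining the stated constraints.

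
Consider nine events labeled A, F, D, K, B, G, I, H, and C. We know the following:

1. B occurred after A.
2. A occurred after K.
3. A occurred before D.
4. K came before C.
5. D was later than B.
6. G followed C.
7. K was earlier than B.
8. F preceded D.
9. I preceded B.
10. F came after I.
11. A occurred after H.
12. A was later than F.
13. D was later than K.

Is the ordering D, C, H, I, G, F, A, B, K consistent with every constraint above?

The constraints require K before D, but in the proposed sequence D appears ahead of K. That one violation is enough.

no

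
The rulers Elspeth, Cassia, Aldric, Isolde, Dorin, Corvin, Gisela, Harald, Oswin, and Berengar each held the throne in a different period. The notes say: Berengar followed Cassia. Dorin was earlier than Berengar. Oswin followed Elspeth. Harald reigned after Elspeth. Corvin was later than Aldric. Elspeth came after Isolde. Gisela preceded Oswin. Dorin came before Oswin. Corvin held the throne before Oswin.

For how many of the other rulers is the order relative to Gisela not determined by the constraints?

8

Forced after Gisela: Oswin.
That leaves Aldric, Berengar, Cassia, Corvin, Dorin, Elspeth, Harald, and Isolde with no forced order relative to Gisela — 8.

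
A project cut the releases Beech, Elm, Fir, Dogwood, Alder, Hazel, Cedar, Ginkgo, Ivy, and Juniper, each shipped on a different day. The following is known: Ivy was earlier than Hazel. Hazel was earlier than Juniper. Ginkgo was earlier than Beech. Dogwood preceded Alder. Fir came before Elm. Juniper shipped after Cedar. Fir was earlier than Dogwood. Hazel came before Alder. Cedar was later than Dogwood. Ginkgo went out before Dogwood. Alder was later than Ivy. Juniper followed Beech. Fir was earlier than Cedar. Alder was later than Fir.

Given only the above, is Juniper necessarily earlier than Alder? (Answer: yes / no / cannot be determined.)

No chain of stated constraints runs from Juniper to Alder, and none runs from Alder to Juniper either.
So the relative order of Juniper and Alder is not fixed by the given facts.

cannot be determined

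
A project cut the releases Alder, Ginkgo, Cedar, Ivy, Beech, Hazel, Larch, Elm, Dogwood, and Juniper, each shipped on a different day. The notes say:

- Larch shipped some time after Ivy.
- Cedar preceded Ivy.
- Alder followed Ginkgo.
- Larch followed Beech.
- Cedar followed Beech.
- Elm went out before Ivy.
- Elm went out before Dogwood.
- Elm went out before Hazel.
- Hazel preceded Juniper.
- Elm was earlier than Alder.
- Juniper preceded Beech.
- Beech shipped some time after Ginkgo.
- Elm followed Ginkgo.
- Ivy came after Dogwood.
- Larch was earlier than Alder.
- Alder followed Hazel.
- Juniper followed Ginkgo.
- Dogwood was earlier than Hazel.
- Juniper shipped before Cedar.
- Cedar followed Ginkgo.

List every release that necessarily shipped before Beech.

Directly stated before Beech: Ginkgo and Juniper.
Dogwood reaches Beech via Dogwood → Hazel → Juniper → Beech.
Elm reaches Beech via Elm → Hazel → Juniper → Beech.
Hazel reaches Beech via Hazel → Juniper → Beech.

Dogwood, Elm, Ginkgo, Hazel, Juniper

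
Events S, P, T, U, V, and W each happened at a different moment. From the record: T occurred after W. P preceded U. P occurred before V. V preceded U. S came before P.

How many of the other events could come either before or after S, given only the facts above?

Forced after S: P, U, and V.
That leaves T and W with no forced order relative to S — 2.

2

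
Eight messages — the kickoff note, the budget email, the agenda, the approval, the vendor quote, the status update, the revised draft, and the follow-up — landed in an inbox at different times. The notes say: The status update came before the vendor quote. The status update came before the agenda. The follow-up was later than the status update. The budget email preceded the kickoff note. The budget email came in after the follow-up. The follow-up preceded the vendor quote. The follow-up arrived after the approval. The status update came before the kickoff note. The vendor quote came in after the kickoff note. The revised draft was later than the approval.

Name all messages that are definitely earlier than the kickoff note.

the approval, the budget email, the follow-up, the status update

Directly stated before the kickoff note: the budget email and the status update.
The approval reaches the kickoff note via the approval → the follow-up → the budget email → the kickoff note.
The follow-up reaches the kickoff note via the follow-up → the budget email → the kickoff note.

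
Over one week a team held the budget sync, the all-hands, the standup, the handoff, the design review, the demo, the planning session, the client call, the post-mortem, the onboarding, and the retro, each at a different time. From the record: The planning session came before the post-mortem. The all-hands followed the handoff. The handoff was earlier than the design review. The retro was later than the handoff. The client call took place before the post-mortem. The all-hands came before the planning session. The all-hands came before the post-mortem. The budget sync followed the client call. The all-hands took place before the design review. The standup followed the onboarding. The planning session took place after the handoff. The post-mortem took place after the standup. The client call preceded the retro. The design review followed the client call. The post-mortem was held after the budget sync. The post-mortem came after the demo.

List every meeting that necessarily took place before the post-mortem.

Directly stated before the post-mortem: the all-hands, the budget sync, the client call, the demo, the planning session, and the standup.
The handoff reaches the post-mortem via the handoff → the all-hands → the post-mortem.
The onboarding reaches the post-mortem via the onboarding → the standup → the post-mortem.
No chain forces the design review (or any of the others) ahead of the post-mortem.

the all-hands, the budget sync, the client call, the demo, the handoff, the onboarding, the planning session, the standup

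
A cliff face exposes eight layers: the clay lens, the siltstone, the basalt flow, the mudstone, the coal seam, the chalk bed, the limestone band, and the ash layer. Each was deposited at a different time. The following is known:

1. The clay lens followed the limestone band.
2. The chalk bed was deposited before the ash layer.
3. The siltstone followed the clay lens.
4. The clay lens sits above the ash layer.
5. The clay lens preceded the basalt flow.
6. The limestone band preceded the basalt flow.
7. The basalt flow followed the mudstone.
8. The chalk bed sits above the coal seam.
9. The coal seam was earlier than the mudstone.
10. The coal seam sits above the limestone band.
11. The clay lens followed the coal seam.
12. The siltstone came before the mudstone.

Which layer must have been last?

the basalt flow

Every other layer has a chain of constraints placing it before the basalt flow, so the basalt flow is last.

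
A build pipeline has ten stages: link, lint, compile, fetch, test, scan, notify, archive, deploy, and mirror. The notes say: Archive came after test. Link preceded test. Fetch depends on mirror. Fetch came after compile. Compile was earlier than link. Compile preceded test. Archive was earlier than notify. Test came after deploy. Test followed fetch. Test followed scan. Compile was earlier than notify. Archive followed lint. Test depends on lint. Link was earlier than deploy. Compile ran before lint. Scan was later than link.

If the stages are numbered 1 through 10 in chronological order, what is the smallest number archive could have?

Compile, deploy, fetch, link, lint, mirror, scan, and test must all come before archive — 8 forced predecessors.
Nothing else is forced ahead of archive, so its earliest slot is position 8 + 1 = 9.

9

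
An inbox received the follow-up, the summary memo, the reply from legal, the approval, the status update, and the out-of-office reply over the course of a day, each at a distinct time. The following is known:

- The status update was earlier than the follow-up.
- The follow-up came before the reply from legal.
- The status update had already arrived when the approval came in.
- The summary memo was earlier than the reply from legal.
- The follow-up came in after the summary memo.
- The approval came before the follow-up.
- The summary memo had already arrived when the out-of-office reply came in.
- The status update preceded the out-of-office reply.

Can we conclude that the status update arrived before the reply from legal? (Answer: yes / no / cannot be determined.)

yes

Chain the constraints: the status update → the follow-up → the reply from legal. Each link is directly stated, so the status update comes before the reply from legal.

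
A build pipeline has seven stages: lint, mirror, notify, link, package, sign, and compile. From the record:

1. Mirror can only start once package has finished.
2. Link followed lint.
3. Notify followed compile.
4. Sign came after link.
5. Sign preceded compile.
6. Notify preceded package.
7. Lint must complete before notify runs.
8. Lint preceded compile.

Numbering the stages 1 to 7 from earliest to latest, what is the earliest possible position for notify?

Compile, link, lint, and sign must all come before notify — 4 forced predecessors.
Nothing else is forced ahead of notify, so its earliest slot is position 4 + 1 = 5.

5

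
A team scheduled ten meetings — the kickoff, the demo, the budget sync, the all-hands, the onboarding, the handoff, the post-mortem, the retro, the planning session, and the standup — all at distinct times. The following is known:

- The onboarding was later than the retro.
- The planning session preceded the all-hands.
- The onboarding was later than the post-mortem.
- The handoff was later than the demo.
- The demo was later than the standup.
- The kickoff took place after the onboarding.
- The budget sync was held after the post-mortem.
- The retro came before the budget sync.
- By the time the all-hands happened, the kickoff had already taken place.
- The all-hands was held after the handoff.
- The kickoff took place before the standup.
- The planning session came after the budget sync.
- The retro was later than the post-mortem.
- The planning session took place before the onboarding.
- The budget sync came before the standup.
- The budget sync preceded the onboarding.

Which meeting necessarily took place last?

Every other meeting has a chain of constraints placing it before the all-hands, so the all-hands is last.

the all-hands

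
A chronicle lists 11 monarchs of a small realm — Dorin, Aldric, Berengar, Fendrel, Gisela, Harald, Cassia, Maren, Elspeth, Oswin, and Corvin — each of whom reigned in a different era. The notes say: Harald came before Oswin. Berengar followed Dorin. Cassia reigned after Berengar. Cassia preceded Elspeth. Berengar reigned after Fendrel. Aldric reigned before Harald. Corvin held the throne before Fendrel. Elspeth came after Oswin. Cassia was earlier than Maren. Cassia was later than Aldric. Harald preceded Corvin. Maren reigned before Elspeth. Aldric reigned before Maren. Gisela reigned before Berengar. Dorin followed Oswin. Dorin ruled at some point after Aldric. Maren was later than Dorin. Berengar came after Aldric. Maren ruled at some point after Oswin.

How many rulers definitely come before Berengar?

7

Directly stated before Berengar: Aldric, Dorin, Fendrel, and Gisela.
Corvin reaches Berengar via Corvin → Fendrel → Berengar.
Harald reaches Berengar via Harald → Oswin → Dorin → Berengar.
Oswin reaches Berengar via Oswin → Dorin → Berengar.
No chain forces Maren (or any of the others) ahead of Berengar.
That's Aldric, Corvin, Dorin, Fendrel, Gisela, Harald, and Oswin — 7 in all.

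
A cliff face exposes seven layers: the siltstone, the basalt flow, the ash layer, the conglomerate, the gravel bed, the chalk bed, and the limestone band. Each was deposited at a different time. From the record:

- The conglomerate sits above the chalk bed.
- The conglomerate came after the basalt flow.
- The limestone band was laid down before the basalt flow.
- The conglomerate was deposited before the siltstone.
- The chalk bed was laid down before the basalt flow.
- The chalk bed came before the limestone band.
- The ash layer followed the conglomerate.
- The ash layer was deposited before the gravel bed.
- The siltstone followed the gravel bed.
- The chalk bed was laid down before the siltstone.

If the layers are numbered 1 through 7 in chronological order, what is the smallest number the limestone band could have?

The chalk bed must come before the limestone band — 1 forced predecessor.
Nothing else is forced ahead of the limestone band, so its earliest slot is position 1 + 1 = 2.

2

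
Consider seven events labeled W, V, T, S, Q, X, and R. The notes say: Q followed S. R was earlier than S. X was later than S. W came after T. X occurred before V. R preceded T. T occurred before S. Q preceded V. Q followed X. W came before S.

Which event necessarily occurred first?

R

R has a chain of constraints placing it before every other event, so R must be first.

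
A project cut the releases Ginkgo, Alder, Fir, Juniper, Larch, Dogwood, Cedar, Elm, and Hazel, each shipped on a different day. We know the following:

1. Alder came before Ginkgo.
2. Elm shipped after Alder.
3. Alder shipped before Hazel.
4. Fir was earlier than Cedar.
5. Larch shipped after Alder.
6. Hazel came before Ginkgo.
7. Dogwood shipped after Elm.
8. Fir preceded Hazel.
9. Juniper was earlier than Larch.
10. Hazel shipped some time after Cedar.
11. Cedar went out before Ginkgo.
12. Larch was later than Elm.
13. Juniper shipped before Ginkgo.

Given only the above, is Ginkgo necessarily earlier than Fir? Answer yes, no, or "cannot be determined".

Tracing the constraints gives Fir → Cedar → Ginkgo, so Fir must come before Ginkgo.
That means Ginkgo cannot be before Fir.

no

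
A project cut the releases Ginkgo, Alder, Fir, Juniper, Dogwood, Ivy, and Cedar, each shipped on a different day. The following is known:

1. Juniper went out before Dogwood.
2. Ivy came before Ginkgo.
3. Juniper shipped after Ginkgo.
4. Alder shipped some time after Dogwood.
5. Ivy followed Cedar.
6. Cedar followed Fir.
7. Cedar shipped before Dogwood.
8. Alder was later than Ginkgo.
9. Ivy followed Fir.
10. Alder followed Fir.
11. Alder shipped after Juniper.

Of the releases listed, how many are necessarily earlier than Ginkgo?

Directly stated before Ginkgo: Ivy.
Cedar reaches Ginkgo via Cedar → Ivy → Ginkgo.
Fir reaches Ginkgo via Fir → Ivy → Ginkgo.
No chain forces Alder (or any of the others) ahead of Ginkgo.
That's Cedar, Fir, and Ivy — 3 in all.

3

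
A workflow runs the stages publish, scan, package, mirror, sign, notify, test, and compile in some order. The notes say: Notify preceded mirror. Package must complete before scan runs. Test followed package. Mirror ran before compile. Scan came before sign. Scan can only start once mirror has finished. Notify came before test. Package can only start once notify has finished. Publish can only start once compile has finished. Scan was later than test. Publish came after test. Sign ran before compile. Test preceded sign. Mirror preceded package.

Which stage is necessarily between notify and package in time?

Tracing the constraints gives notify → mirror → package, so mirror sits after notify and before package.
No other stage is forced both after notify and before package.

mirror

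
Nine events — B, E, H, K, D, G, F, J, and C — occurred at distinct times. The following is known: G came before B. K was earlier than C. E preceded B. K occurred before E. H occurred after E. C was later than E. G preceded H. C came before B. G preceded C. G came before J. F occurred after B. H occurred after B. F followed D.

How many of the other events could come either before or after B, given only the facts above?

2

Forced before B: C, E, G, and K; forced after B: F and H.
That leaves D and J with no forced order relative to B — 2.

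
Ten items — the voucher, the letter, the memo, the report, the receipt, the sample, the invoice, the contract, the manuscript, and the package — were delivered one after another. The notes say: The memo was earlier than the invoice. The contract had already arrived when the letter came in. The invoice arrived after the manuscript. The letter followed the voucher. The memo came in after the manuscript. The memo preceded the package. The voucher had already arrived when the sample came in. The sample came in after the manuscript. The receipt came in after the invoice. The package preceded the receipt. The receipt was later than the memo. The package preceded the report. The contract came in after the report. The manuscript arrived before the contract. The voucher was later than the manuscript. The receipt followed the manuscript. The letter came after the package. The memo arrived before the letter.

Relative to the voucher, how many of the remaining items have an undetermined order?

Forced before the voucher: the manuscript; forced after the voucher: the letter and the sample.
That leaves the contract, the invoice, the memo, the package, the receipt, and the report with no forced order relative to the voucher — 6.

6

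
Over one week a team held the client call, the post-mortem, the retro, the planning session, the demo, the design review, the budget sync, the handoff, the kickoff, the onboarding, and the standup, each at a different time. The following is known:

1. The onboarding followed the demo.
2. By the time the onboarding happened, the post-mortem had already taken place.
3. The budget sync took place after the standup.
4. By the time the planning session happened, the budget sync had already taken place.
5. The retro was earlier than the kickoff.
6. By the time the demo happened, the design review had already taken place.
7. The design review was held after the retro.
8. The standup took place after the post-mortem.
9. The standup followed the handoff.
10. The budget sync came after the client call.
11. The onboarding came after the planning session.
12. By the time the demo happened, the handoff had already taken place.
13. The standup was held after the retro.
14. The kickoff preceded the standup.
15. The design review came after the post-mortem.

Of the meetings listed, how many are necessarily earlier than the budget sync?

6

Directly stated before the budget sync: the client call and the standup.
The handoff reaches the budget sync via the handoff → the standup → the budget sync.
The kickoff reaches the budget sync via the kickoff → the standup → the budget sync.
The post-mortem reaches the budget sync via the post-mortem → the standup → the budget sync.
Likewise the retro reaches the budget sync by chaining the stated constraints.
No chain forces the onboarding (or any of the others) ahead of the budget sync.
That's the client call, the handoff, the kickoff, the post-mortem, the retro, and the standup — 6 in all.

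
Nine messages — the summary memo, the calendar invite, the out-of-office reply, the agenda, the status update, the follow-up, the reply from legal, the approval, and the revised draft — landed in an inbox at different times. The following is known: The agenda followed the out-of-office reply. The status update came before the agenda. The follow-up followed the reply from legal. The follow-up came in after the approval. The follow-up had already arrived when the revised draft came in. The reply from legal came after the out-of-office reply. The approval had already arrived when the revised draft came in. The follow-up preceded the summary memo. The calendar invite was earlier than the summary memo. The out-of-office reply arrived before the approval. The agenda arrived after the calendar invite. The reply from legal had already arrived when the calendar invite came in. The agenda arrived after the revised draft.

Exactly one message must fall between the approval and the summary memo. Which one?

the follow-up

Tracing the constraints gives the approval → the follow-up → the summary memo, so the follow-up sits after the approval and before the summary memo.
No other message is forced both after the approval and before the summary memo.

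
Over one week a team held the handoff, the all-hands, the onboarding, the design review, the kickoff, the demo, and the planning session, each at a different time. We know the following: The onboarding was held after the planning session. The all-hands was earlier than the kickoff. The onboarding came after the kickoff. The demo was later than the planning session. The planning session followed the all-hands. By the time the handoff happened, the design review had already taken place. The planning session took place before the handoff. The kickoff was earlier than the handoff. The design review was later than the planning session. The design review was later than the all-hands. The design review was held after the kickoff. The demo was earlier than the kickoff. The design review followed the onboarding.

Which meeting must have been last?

the handoff

Every other meeting has a chain of constraints placing it before the handoff, so the handoff is last.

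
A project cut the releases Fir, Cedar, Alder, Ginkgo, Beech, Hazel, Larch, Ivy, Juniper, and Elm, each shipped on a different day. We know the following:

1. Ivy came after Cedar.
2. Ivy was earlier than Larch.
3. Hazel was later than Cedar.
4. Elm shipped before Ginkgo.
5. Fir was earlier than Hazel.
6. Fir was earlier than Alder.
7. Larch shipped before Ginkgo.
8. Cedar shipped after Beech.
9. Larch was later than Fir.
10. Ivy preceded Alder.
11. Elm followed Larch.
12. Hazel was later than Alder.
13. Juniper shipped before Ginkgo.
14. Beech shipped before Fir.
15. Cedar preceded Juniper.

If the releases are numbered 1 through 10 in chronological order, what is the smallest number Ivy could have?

3

Beech and Cedar must both come before Ivy — 2 forced predecessors.
Nothing else is forced ahead of Ivy, so its earliest slot is position 2 + 1 = 3.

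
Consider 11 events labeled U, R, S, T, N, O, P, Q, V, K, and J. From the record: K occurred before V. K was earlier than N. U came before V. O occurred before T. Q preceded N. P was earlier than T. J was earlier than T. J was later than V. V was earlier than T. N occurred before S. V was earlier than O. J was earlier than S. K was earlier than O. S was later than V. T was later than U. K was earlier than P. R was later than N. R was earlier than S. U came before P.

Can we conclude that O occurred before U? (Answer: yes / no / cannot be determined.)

Tracing the constraints gives U → V → O, so U must come before O.
That means O cannot be before U.

no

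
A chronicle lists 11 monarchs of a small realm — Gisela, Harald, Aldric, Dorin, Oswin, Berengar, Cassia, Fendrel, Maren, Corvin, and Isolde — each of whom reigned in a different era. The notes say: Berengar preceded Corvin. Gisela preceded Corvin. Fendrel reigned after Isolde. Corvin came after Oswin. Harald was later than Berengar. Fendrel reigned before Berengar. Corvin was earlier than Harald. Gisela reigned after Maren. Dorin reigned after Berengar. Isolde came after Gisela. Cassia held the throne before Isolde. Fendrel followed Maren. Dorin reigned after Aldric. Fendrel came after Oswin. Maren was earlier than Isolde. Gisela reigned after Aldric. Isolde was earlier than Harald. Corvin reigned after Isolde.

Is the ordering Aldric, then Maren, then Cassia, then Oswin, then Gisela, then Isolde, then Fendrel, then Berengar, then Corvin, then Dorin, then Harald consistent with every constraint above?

Check each stated constraint against the proposed order — e.g. Maren is ahead of Fendrel; Aldric is ahead of Dorin. Every pair is in the required order; nothing is violated.

yes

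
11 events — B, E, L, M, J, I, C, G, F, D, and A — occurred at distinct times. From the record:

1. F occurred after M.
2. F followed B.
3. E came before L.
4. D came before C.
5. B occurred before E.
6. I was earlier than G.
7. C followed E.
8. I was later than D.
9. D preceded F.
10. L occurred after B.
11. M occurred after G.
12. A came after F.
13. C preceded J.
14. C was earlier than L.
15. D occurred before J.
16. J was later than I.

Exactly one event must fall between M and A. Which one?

F

Tracing the constraints gives M → F → A, so F sits after M and before A.
No other event is forced both after M and before A.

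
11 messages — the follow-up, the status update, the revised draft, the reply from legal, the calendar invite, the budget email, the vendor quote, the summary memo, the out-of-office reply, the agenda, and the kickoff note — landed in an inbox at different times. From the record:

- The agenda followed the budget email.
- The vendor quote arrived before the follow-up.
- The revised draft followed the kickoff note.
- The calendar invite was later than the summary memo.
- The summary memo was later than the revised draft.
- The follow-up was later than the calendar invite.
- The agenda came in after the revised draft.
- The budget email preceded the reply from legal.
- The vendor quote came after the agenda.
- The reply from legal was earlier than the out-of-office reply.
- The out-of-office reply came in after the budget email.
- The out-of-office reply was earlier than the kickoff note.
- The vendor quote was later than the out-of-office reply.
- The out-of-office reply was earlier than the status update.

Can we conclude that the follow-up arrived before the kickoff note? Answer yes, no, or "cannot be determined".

no

Tracing the constraints gives the kickoff note → the revised draft → the agenda → the vendor quote → the follow-up, so the kickoff note must come before the follow-up.
That means the follow-up cannot be before the kickoff note.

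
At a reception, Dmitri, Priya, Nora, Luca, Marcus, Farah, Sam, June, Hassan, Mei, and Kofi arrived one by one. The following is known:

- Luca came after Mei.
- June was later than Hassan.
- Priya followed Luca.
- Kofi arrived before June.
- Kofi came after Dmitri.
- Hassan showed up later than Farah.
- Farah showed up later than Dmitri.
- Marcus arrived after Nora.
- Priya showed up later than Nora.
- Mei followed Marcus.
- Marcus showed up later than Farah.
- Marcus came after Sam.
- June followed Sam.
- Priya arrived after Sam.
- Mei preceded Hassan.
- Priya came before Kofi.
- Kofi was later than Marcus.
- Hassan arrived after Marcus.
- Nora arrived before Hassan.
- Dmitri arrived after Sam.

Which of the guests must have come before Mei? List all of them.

Directly stated before Mei: Marcus.
Dmitri reaches Mei via Dmitri → Farah → Marcus → Mei.
Farah reaches Mei via Farah → Marcus → Mei.
Nora reaches Mei via Nora → Marcus → Mei.
Likewise Sam reaches Mei by chaining the stated constraints.
No chain forces Priya (or any of the others) ahead of Mei.

Dmitri, Farah, Marcus, Nora, Sam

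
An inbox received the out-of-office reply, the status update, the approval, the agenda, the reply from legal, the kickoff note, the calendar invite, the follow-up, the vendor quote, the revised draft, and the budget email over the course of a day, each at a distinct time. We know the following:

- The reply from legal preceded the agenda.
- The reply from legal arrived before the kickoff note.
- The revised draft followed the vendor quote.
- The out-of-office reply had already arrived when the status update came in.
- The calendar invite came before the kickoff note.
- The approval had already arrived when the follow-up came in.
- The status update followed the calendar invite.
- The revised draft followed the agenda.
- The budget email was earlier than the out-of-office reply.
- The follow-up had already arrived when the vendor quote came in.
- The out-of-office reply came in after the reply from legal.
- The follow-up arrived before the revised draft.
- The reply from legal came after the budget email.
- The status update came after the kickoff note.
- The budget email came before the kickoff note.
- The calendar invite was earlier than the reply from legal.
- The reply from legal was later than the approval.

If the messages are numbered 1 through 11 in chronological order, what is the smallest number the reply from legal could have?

The approval, the budget email, and the calendar invite must all come before the reply from legal — 3 forced predecessors.
Nothing else is forced ahead of the reply from legal, so its earliest slot is position 3 + 1 = 4.

4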